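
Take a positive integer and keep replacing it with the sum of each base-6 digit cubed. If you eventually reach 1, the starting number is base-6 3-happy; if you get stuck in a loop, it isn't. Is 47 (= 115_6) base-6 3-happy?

47 = (1,1,5)_6 → 1³ + 1³ + 5³ = 127
127 = (3,3,1)_6 → 3³ + 3³ + 1³ = 55
55 = (1,3,1)_6 → 1³ + 3³ + 1³ = 29
29 = (4,5)_6 → 4³ + 5³ = 189
189 = (5,1,3)_6 → 5³ + 1³ + 3³ = 153
153 = (4,1,3)_6 → 4³ + 1³ + 3³ = 92
92 = (2,3,2)_6 → 2³ + 3³ + 2³ = 43
43 = (1,1,1)_6 → 1³ + 1³ + 1³ = 3
3 = (3)_6 → 3³ = 27
27 = (4,3)_6 → 4³ + 3³ = 91
91 = (2,3,1)_6 → 2³ + 3³ + 1³ = 36
36 = (1,0,0)_6 → 1³ + 0³ + 0³ = 1  — reached 1.

base-6 3-happy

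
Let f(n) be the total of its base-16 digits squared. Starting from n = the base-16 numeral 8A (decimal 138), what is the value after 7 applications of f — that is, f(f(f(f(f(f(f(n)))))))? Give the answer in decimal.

138 = (8,10)_16 → 8² + 10² = 164
164 = (10,4)_16 → 10² + 4² = 116
116 = (7,4)_16 → 7² + 4² = 65
65 = (4,1)_16 → 4² + 1² = 17
17 = (1,1)_16 → 1² + 1² = 2
2 = (2)_16 → 2² = 4
4 = (4)_16 → 4² = 16

16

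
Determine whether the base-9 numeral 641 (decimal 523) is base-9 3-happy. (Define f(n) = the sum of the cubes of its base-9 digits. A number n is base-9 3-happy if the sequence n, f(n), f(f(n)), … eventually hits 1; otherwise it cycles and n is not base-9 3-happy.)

523 = (6,4,1)_9 → 6³ + 4³ + 1³ = 281
281 = (3,4,2)_9 → 3³ + 4³ + 2³ = 99
99 = (1,2,0)_9 → 1³ + 2³ + 0³ = 9
9 = (1,0)_9 → 1³ + 0³ = 1  — reached 1.

base-9 3-happy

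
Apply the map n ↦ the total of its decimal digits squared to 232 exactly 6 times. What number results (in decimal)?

232 → 2² + 3² + 2² = 17
17 → 1² + 7² = 50
50 → 5² + 0² = 25
25 → 2² + 5² = 29
29 → 2² + 9² = 85
85 → 8² + 5² = 89

89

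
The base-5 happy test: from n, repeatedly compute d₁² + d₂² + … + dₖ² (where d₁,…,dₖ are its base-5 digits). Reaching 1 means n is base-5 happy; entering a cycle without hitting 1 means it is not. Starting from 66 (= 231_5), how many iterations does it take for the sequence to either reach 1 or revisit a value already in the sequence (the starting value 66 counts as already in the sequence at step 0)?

66 = (2,3,1)_5 → 2² + 3² + 1² = 4 + 9 + 1 = 14
14 = (2,4)_5 → 2² + 4² = 4 + 16 = 20
20 = (4,0)_5 → 4² + 0² = 16 + 0 = 16
16 = (3,1)_5 → 3² + 1² = 9 + 1 = 10
10 = (2,0)_5 → 2² + 0² = 4 + 0 = 4
4 = (4)_5 → 4² = 16  — 16 repeats.
That took 6 steps.

6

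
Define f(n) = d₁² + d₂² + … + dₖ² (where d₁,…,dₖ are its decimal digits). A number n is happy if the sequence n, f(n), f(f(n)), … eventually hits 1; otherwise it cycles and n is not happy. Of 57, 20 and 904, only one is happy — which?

57: 57 → 74 → 65 → 61 → 37 → 58 → 89 → 145 → 42 → 20 → 4 → 16 → 37  — repeats 37 (not happy)
20: 20 → 4 → 16 → 37 → 58 → 89 → 145 → 42 → 20  — repeats 20 (not happy)
904: 904 → 97 → 130 → 10 → 1  — reaches 1 (happy)

904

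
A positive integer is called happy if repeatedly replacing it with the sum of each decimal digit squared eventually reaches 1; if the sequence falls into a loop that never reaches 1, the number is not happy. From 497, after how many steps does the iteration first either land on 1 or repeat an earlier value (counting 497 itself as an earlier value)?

15

497 → 4² + 9² + 7² = 16 + 81 + 49 = 146
146 → 1² + 4² + 6² = 1 + 16 + 36 = 53
53 → 5² + 3² = 25 + 9 = 34
34 → 3² + 4² = 9 + 16 = 25
25 → 2² + 5² = 4 + 25 = 29
29 → 2² + 9² = 4 + 81 = 85
85 → 8² + 5² = 64 + 25 = 89
89 → 8² + 9² = 64 + 81 = 145
145 → 1² + 4² + 5² = 1 + 16 + 25 = 42
42 → 4² + 2² = 16 + 4 = 20
20 → 2² + 0² = 4 + 0 = 4
4 → 4² = 16
16 → 1² + 6² = 1 + 36 = 37
37 → 3² + 7² = 9 + 49 = 58
58 → 5² + 8² = 25 + 64 = 89  — 89 repeats.
That took 15 steps.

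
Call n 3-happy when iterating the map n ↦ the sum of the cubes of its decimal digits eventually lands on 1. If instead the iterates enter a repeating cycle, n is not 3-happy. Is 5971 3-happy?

3-happy

5971 → 5³ + 9³ + 7³ + 1³ = 125 + 729 + 343 + 1 = 1198
1198 → 1³ + 1³ + 9³ + 8³ = 1 + 1 + 729 + 512 = 1243
1243 → 1³ + 2³ + 4³ + 3³ = 1 + 8 + 64 + 27 = 100
100 → 1³ + 0³ + 0³ = 1 + 0 + 0 = 1  — reached 1.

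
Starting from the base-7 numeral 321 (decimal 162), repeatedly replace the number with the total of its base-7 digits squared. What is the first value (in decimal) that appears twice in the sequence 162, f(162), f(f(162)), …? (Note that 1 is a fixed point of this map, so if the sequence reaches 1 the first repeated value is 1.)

4

162 = (3,2,1)_7 → 3² + 2² + 1² = 9 + 4 + 1 = 14
14 = (2,0)_7 → 2² + 0² = 4 + 0 = 4
4 = (4)_7 → 4² = 16
16 = (2,2)_7 → 2² + 2² = 4 + 4 = 8
8 = (1,1)_7 → 1² + 1² = 1 + 1 = 2
2 = (2)_7 → 2² = 4  — 4 already appeared earlier.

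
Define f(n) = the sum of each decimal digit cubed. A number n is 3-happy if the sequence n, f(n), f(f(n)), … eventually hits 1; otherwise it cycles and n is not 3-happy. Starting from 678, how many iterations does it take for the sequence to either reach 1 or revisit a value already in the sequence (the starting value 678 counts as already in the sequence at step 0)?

678 → 1071
1071 → 345
345 → 216
216 → 225
225 → 141
141 → 66
66 → 432
432 → 99
99 → 1458
1458 → 702
702 → 351
351 → 153
153 → 153  — 153 repeats.
That took 13 steps.

13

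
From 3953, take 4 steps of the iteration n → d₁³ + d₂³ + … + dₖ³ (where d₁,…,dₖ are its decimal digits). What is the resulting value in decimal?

3953 → 3³ + 9³ + 5³ + 3³ = 908
908 → 9³ + 0³ + 8³ = 1241
1241 → 1³ + 2³ + 4³ + 1³ = 74
74 → 7³ + 4³ = 407

407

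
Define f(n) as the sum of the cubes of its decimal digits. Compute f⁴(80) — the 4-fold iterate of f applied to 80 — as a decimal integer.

737

80 → 8³ + 0³ = 512
512 → 5³ + 1³ + 2³ = 134
134 → 1³ + 3³ + 4³ = 92
92 → 9³ + 2³ = 737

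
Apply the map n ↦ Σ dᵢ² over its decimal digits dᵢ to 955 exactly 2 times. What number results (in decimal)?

955 → 9² + 5² + 5² = 131
131 → 1² + 3² + 1² = 11

11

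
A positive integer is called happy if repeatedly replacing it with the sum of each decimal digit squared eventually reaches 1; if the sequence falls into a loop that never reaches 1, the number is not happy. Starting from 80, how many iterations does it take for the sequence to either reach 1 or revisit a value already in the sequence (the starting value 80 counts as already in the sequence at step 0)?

80 → 8² + 0² = 64 + 0 = 64
64 → 6² + 4² = 36 + 16 = 52
52 → 5² + 2² = 25 + 4 = 29
29 → 2² + 9² = 4 + 81 = 85
85 → 8² + 5² = 64 + 25 = 89
89 → 8² + 9² = 64 + 81 = 145
145 → 1² + 4² + 5² = 1 + 16 + 25 = 42
42 → 4² + 2² = 16 + 4 = 20
20 → 2² + 0² = 4 + 0 = 4
4 → 4² = 16
16 → 1² + 6² = 1 + 36 = 37
37 → 3² + 7² = 9 + 49 = 58
58 → 5² + 8² = 25 + 64 = 89  — 89 repeats.
That took 13 steps.

13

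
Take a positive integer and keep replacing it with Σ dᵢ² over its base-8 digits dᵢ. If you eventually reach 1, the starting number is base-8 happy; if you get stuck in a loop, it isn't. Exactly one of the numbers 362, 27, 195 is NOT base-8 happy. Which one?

362

362: 362 → 54 → 72 → 2 → 4 → 16 → 4  — repeats 4 (not base-8 happy)
27: 27 → 18 → 8 → 1  — reaches 1 (base-8 happy)
195: 195 → 18 → 8 → 1  — reaches 1 (base-8 happy)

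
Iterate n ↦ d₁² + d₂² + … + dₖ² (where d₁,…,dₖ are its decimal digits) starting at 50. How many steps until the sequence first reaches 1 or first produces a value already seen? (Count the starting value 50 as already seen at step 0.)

50 → 5² + 0² = 25 + 0 = 25
25 → 2² + 5² = 4 + 25 = 29
29 → 2² + 9² = 4 + 81 = 85
85 → 8² + 5² = 64 + 25 = 89
89 → 8² + 9² = 64 + 81 = 145
145 → 1² + 4² + 5² = 1 + 16 + 25 = 42
42 → 4² + 2² = 16 + 4 = 20
20 → 2² + 0² = 4 + 0 = 4
4 → 4² = 16
16 → 1² + 6² = 1 + 36 = 37
37 → 3² + 7² = 9 + 49 = 58
58 → 5² + 8² = 25 + 64 = 89  — 89 repeats.
That took 12 steps.

12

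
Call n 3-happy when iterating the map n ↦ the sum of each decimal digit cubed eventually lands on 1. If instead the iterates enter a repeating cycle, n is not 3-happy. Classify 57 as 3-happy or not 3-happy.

not 3-happy

57 → 5³ + 7³ = 125 + 343 = 468
468 → 4³ + 6³ + 8³ = 64 + 216 + 512 = 792
792 → 7³ + 9³ + 2³ = 343 + 729 + 8 = 1080
1080 → 1³ + 0³ + 8³ + 0³ = 1 + 0 + 512 + 0 = 513
513 → 5³ + 1³ + 3³ = 125 + 1 + 27 = 153
153 → 1³ + 5³ + 3³ = 1 + 125 + 27 = 153  — 153 already seen; the sequence cycles without reaching 1.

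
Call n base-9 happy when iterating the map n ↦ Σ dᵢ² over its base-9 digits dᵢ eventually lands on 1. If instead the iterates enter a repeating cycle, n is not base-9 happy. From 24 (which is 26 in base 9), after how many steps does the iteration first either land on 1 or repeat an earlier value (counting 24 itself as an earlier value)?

24 = (2,6)_9 → 2² + 6² = 4 + 36 = 40
40 = (4,4)_9 → 4² + 4² = 16 + 16 = 32
32 = (3,5)_9 → 3² + 5² = 9 + 25 = 34
34 = (3,7)_9 → 3² + 7² = 9 + 49 = 58
58 = (6,4)_9 → 6² + 4² = 36 + 16 = 52
52 = (5,7)_9 → 5² + 7² = 25 + 49 = 74
74 = (8,2)_9 → 8² + 2² = 64 + 4 = 68
68 = (7,5)_9 → 7² + 5² = 49 + 25 = 74  — 74 repeats.
That took 8 steps.

8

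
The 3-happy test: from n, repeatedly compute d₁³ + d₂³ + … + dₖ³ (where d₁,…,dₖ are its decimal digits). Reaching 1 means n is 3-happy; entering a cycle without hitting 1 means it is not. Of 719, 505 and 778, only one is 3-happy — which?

778

719: 719 → 1073 → 371 → 371  — repeats 371 (not 3-happy)
505: 505 → 250 → 133 → 55 → 250  — repeats 250 (not 3-happy)
778: 778 → 1198 → 1243 → 100 → 1  — reaches 1 (3-happy)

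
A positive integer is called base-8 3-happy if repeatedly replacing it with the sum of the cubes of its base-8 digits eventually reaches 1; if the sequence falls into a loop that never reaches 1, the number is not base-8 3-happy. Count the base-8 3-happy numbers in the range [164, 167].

2

164: 164 → 136 → 9 → 2 → 8 → 1  — base-8 3-happy
165: 165 → 197 → 152 → 35 → 91 → 55 → 559 → 469 → 476 → 434 → 440 → 559  — not base-8 3-happy
166: 166 → 288 → 128 → 8 → 1  — base-8 3-happy
167: 167 → 415 → 586 → 11 → 28 → 91 → 55 → 559 → 469 → 476 → 434 → 440 → 559  — not base-8 3-happy
base-8 3-happy: 164, 166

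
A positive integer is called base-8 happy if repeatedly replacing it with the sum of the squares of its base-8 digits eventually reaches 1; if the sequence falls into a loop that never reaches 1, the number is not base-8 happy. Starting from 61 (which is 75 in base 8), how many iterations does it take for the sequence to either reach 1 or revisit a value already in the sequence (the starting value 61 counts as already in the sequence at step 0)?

61 = (7,5)_8 → 7² + 5² = 49 + 25 = 74
74 = (1,1,2)_8 → 1² + 1² + 2² = 1 + 1 + 4 = 6
6 = (6)_8 → 6² = 36
36 = (4,4)_8 → 4² + 4² = 16 + 16 = 32
32 = (4,0)_8 → 4² + 0² = 16 + 0 = 16
16 = (2,0)_8 → 2² + 0² = 4 + 0 = 4
4 = (4)_8 → 4² = 16  — 16 repeats.
That took 7 steps.

7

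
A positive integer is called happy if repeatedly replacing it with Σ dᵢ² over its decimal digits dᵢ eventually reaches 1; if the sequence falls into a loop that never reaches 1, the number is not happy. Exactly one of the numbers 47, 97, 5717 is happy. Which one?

47: 47 → 65 → 61 → 37 → 58 → 89 → 145 → 42 → 20 → 4 → 16 → 37  — repeats 37 (not happy)
97: 97 → 130 → 10 → 1  — reaches 1 (happy)
5717: 5717 → 124 → 21 → 5 → 25 → 29 → 85 → 89 → 145 → 42 → 20 → 4 → 16 → 37 → 58 → 89  — repeats 89 (not happy)

97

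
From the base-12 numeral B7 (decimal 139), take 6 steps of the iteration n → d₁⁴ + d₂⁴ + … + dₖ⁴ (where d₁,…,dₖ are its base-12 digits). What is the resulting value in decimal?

139 = (11,7)_12 → 11⁴ + 7⁴ = 17042
17042 = (9,10,4,2)_12 → 9⁴ + 10⁴ + 4⁴ + 2⁴ = 16833
16833 = (9,8,10,9)_12 → 9⁴ + 8⁴ + 10⁴ + 9⁴ = 27218
27218 = (1,3,9,0,2)_12 → 1⁴ + 3⁴ + 9⁴ + 0⁴ + 2⁴ = 6659
6659 = (3,10,2,11)_12 → 3⁴ + 10⁴ + 2⁴ + 11⁴ = 24738
24738 = (1,2,3,9,6)_12 → 1⁴ + 2⁴ + 3⁴ + 9⁴ + 6⁴ = 7955

7955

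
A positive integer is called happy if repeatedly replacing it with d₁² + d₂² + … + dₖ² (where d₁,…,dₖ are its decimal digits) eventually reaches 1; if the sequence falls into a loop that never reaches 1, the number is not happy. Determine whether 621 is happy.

not happy

621 → 6² + 2² + 1² = 36 + 4 + 1 = 41
41 → 4² + 1² = 16 + 1 = 17
17 → 1² + 7² = 1 + 49 = 50
50 → 5² + 0² = 25 + 0 = 25
25 → 2² + 5² = 4 + 25 = 29
29 → 2² + 9² = 4 + 81 = 85
85 → 8² + 5² = 64 + 25 = 89
89 → 8² + 9² = 64 + 81 = 145
145 → 1² + 4² + 5² = 1 + 16 + 25 = 42
42 → 4² + 2² = 16 + 4 = 20
20 → 2² + 0² = 4 + 0 = 4
4 → 4² = 16
16 → 1² + 6² = 1 + 36 = 37
37 → 3² + 7² = 9 + 49 = 58
58 → 5² + 8² = 25 + 64 = 89  — 89 already seen; the sequence cycles without reaching 1.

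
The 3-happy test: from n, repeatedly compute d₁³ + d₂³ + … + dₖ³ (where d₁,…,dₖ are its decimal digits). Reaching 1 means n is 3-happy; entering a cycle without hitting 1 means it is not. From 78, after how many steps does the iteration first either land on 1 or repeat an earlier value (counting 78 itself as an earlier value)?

9

78 → 7³ + 8³ = 343 + 512 = 855
855 → 8³ + 5³ + 5³ = 512 + 125 + 125 = 762
762 → 7³ + 6³ + 2³ = 343 + 216 + 8 = 567
567 → 5³ + 6³ + 7³ = 125 + 216 + 343 = 684
684 → 6³ + 8³ + 4³ = 216 + 512 + 64 = 792
792 → 7³ + 9³ + 2³ = 343 + 729 + 8 = 1080
1080 → 1³ + 0³ + 8³ + 0³ = 1 + 0 + 512 + 0 = 513
513 → 5³ + 1³ + 3³ = 125 + 1 + 27 = 153
153 → 1³ + 5³ + 3³ = 1 + 125 + 27 = 153  — 153 repeats.
That took 9 steps.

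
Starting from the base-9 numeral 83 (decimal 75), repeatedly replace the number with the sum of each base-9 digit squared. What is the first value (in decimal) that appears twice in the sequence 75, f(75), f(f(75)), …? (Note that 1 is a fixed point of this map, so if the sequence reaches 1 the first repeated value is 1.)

75 = (8,3)_9 → 73
73 = (8,1)_9 → 65
65 = (7,2)_9 → 53
53 = (5,8)_9 → 89
89 = (1,0,8)_9 → 65  — 65 already appeared earlier.

65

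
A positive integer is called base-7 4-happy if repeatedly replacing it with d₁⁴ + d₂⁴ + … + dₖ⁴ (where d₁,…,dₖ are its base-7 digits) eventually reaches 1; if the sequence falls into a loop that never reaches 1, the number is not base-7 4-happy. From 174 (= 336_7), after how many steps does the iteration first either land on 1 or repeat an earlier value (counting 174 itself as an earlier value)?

7

174 = (3,3,6)_7 → 3⁴ + 3⁴ + 6⁴ = 1458
1458 = (4,1,5,2)_7 → 4⁴ + 1⁴ + 5⁴ + 2⁴ = 898
898 = (2,4,2,2)_7 → 2⁴ + 4⁴ + 2⁴ + 2⁴ = 304
304 = (6,1,3)_7 → 6⁴ + 1⁴ + 3⁴ = 1378
1378 = (4,0,0,6)_7 → 4⁴ + 0⁴ + 0⁴ + 6⁴ = 1552
1552 = (4,3,4,5)_7 → 4⁴ + 3⁴ + 4⁴ + 5⁴ = 1218
1218 = (3,3,6,0)_7 → 3⁴ + 3⁴ + 6⁴ + 0⁴ = 1458  — 1458 repeats.
That took 7 steps.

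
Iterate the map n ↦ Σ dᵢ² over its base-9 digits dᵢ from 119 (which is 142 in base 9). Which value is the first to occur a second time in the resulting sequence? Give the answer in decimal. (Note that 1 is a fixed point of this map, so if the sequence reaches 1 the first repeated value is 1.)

65

119 = (1,4,2)_9 → 1² + 4² + 2² = 1 + 16 + 4 = 21
21 = (2,3)_9 → 2² + 3² = 4 + 9 = 13
13 = (1,4)_9 → 1² + 4² = 1 + 16 = 17
17 = (1,8)_9 → 1² + 8² = 1 + 64 = 65
65 = (7,2)_9 → 7² + 2² = 49 + 4 = 53
53 = (5,8)_9 → 5² + 8² = 25 + 64 = 89
89 = (1,0,8)_9 → 1² + 0² + 8² = 1 + 0 + 64 = 65  — 65 already appeared earlier.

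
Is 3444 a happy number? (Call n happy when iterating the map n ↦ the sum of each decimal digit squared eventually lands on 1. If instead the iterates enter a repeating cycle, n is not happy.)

3444 → 3² + 4² + 4² + 4² = 9 + 16 + 16 + 16 = 57
57 → 5² + 7² = 25 + 49 = 74
74 → 7² + 4² = 49 + 16 = 65
65 → 6² + 5² = 36 + 25 = 61
61 → 6² + 1² = 36 + 1 = 37
37 → 3² + 7² = 9 + 49 = 58
58 → 5² + 8² = 25 + 64 = 89
89 → 8² + 9² = 64 + 81 = 145
145 → 1² + 4² + 5² = 1 + 16 + 25 = 42
42 → 4² + 2² = 16 + 4 = 20
20 → 2² + 0² = 4 + 0 = 4
4 → 4² = 16
16 → 1² + 6² = 1 + 36 = 37  — 37 already seen; the sequence cycles without reaching 1.

not happy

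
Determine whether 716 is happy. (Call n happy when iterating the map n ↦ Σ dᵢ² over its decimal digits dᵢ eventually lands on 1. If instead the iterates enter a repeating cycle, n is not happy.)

716 → 7² + 1² + 6² = 49 + 1 + 36 = 86
86 → 8² + 6² = 64 + 36 = 100
100 → 1² + 0² + 0² = 1 + 0 + 0 = 1  — reached 1.

happy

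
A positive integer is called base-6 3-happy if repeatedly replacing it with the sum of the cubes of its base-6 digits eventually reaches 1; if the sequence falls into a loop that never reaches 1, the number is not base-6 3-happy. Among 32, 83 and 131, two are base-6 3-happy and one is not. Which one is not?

32: 32 → 133 → 92 → 43 → 3 → 27 → 91 → 36 → 1  — reaches 1 (base-6 3-happy)
83: 83 → 134 → 99 → 99  — repeats 99 (not base-6 3-happy)
131: 131 → 179 → 314 → 81 → 36 → 1  — reaches 1 (base-6 3-happy)

83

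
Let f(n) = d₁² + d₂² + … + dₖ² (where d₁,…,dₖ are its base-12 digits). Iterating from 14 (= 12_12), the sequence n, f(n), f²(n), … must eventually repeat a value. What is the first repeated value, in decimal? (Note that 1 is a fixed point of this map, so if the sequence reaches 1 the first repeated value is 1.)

14 = (1,2)_12 → 5
5 = (5)_12 → 25
25 = (2,1)_12 → 5  — 5 already appeared earlier.

5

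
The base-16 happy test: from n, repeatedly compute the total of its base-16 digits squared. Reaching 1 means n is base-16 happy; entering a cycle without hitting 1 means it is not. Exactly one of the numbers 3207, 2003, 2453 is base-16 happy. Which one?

3207: 3207 → 257 → 2 → 4 → 16 → 1  — reaches 1 (base-16 happy)
2003: 2003 → 227 → 205 → 313 → 91 → 146 → 85 → 50 → 13 → 169 → 181 → 146  — repeats 146 (not base-16 happy)
2453: 2453 → 187 → 242 → 229 → 221 → 338 → 30 → 197 → 169 → 181 → 146 → 85 → 50 → 13 → 169  — repeats 169 (not base-16 happy)

3207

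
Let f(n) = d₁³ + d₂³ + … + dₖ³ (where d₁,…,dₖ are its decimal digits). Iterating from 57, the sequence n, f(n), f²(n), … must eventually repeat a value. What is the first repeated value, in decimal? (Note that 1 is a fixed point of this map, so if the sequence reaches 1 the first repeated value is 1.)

153

57 → 5³ + 7³ = 125 + 343 = 468
468 → 4³ + 6³ + 8³ = 64 + 216 + 512 = 792
792 → 7³ + 9³ + 2³ = 343 + 729 + 8 = 1080
1080 → 1³ + 0³ + 8³ + 0³ = 1 + 0 + 512 + 0 = 513
513 → 5³ + 1³ + 3³ = 125 + 1 + 27 = 153
153 → 1³ + 5³ + 3³ = 1 + 125 + 27 = 153  — 153 already appeared earlier.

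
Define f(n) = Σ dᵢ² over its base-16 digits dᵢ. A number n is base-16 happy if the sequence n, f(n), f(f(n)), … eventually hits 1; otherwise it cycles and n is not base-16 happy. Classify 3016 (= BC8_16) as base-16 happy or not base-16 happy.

base-16 happy

3016 = (11,12,8)_16 → 329
329 = (1,4,9)_16 → 98
98 = (6,2)_16 → 40
40 = (2,8)_16 → 68
68 = (4,4)_16 → 32
32 = (2,0)_16 → 4
4 = (4)_16 → 16
16 = (1,0)_16 → 1  — reached 1.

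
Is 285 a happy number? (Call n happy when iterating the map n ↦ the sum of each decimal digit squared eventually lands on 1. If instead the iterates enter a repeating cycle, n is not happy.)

not happy

285 → 2² + 8² + 5² = 93
93 → 9² + 3² = 90
90 → 9² + 0² = 81
81 → 8² + 1² = 65
65 → 6² + 5² = 61
61 → 6² + 1² = 37
37 → 3² + 7² = 58
58 → 5² + 8² = 89
89 → 8² + 9² = 145
145 → 1² + 4² + 5² = 42
42 → 4² + 2² = 20
20 → 2² + 0² = 4
4 → 4² = 16
16 → 1² + 6² = 37  — 37 already seen; the sequence cycles without reaching 1.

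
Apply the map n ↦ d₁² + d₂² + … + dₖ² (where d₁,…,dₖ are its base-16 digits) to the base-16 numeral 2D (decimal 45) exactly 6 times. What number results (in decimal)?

45 = (2,13)_16 → 2² + 13² = 4 + 169 = 173
173 = (10,13)_16 → 10² + 13² = 100 + 169 = 269
269 = (1,0,13)_16 → 1² + 0² + 13² = 1 + 0 + 169 = 170
170 = (10,10)_16 → 10² + 10² = 100 + 100 = 200
200 = (12,8)_16 → 12² + 8² = 144 + 64 = 208
208 = (13,0)_16 → 13² + 0² = 169 + 0 = 169

169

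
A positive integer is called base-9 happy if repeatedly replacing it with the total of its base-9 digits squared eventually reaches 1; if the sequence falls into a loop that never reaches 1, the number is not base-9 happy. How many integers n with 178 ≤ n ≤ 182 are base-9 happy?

1

178: 178 → 54 → 36 → 16 → 50 → 50  (repeats 50)
179: 179 → 69 → 85 → 17 → 65 → 53 → 89 → 65  (repeats 65)
180: 180 → 8 → 64 → 50 → 50  (repeats 50)
181: 181 → 9 → 1  (reaches 1)
182: 182 → 12 → 10 → 2 → 4 → 16 → 50 → 50  (repeats 50)
base-9 happy: 181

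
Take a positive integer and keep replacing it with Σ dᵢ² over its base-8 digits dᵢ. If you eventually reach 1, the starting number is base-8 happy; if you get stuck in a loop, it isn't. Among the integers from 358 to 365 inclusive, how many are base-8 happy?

358: 358 → 77 → 27 → 18 → 8 → 1  (reaches 1)
359: 359 → 90 → 14 → 37 → 41 → 26 → 13 → 26  (repeats 26)
360: 360 → 50 → 40 → 25 → 10 → 5 → 25  (repeats 25)
361: 361 → 51 → 45 → 50 → 40 → 25 → 10 → 5 → 25  (repeats 25)
362: 362 → 54 → 72 → 2 → 4 → 16 → 4  (repeats 4)
363: 363 → 59 → 58 → 53 → 61 → 74 → 6 → 36 → 32 → 16 → 4 → 16  (repeats 16)
364: 364 → 66 → 5 → 25 → 10 → 5  (repeats 5)
365: 365 → 75 → 11 → 10 → 5 → 25 → 10  (repeats 10)
base-8 happy: 358

1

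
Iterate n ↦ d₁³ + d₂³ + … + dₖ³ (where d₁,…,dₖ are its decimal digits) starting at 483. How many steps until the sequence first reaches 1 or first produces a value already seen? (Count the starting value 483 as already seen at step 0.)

483 → 603
603 → 243
243 → 99
99 → 1458
1458 → 702
702 → 351
351 → 153
153 → 153  — 153 repeats.
That took 8 steps.

8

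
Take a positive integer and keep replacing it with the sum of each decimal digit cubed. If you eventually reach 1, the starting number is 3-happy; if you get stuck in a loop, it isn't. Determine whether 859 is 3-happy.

859 → 8³ + 5³ + 9³ = 1366
1366 → 1³ + 3³ + 6³ + 6³ = 460
460 → 4³ + 6³ + 0³ = 280
280 → 2³ + 8³ + 0³ = 520
520 → 5³ + 2³ + 0³ = 133
133 → 1³ + 3³ + 3³ = 55
55 → 5³ + 5³ = 250
250 → 2³ + 5³ + 0³ = 133  — 133 already seen; the sequence cycles without reaching 1.

not 3-happy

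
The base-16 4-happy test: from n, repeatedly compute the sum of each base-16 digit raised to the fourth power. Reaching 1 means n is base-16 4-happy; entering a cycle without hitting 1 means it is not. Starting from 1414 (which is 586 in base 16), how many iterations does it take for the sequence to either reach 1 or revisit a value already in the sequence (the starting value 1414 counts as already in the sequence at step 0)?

1414 = (5,8,6)_16 → 6017
6017 = (1,7,8,1)_16 → 6499
6499 = (1,9,6,3)_16 → 7939
7939 = (1,15,0,3)_16 → 50707
50707 = (12,6,1,3)_16 → 22114
22114 = (5,6,6,2)_16 → 3233
3233 = (12,10,1)_16 → 30737
30737 = (7,8,1,1)_16 → 6499  — 6499 repeats.
That took 8 steps.

8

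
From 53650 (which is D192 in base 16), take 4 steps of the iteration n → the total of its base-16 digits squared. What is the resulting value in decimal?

53650 = (13,1,9,2)_16 → 13² + 1² + 9² + 2² = 255
255 = (15,15)_16 → 15² + 15² = 450
450 = (1,12,2)_16 → 1² + 12² + 2² = 149
149 = (9,5)_16 → 9² + 5² = 106

106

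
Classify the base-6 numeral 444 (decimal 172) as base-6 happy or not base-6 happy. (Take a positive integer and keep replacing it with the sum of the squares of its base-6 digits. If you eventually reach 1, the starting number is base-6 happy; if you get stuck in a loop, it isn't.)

not base-6 happy

172 = (4,4,4)_6 → 48
48 = (1,2,0)_6 → 5
5 = (5)_6 → 25
25 = (4,1)_6 → 17
17 = (2,5)_6 → 29
29 = (4,5)_6 → 41
41 = (1,0,5)_6 → 26
26 = (4,2)_6 → 20
20 = (3,2)_6 → 13
13 = (2,1)_6 → 5  — 5 already seen; the sequence cycles without reaching 1.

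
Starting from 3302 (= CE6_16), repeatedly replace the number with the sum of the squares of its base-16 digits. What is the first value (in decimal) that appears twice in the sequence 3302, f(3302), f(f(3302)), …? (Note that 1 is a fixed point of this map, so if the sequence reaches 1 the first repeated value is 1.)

3302 = (12,14,6)_16 → 376
376 = (1,7,8)_16 → 114
114 = (7,2)_16 → 53
53 = (3,5)_16 → 34
34 = (2,2)_16 → 8
8 = (8)_16 → 64
64 = (4,0)_16 → 16
16 = (1,0)_16 → 1  — reached the fixed point 1.
1 → 1, so 1 is the first repeated value.

1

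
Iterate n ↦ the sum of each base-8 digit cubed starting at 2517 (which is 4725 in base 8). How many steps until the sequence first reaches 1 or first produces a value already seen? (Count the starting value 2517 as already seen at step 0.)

3

2517 = (4,7,2,5)_8 → 4³ + 7³ + 2³ + 5³ = 540
540 = (1,0,3,4)_8 → 1³ + 0³ + 3³ + 4³ = 92
92 = (1,3,4)_8 → 1³ + 3³ + 4³ = 92  — 92 repeats.
That took 3 steps.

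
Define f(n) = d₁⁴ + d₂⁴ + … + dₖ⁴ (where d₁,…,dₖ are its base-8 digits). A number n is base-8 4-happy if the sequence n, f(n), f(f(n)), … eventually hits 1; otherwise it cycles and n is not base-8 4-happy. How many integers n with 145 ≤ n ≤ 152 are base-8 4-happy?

2

145: 145 → 33 → 257 → 257  — not base-8 4-happy
146: 146 → 48 → 1296 → 288 → 512 → 1  — base-8 4-happy
147: 147 → 113 → 1298 → 304 → 1552 → 97 → 258 → 272 → 272  — not base-8 4-happy
148: 148 → 288 → 512 → 1  — base-8 4-happy
149: 149 → 657 → 34 → 272 → 272  — not base-8 4-happy
150: 150 → 1328 → 1568 → 337 → 642 → 33 → 257 → 257  — not base-8 4-happy
151: 151 → 2433 → 1553 → 98 → 273 → 273  — not base-8 4-happy
152: 152 → 97 → 258 → 272 → 272  — not base-8 4-happy
base-8 4-happy: 146, 148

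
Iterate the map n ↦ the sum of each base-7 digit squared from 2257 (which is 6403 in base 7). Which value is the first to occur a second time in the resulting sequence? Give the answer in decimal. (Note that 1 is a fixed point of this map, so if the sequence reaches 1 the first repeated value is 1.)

45

2257 = (6,4,0,3)_7 → 6² + 4² + 0² + 3² = 36 + 16 + 0 + 9 = 61
61 = (1,1,5)_7 → 1² + 1² + 5² = 1 + 1 + 25 = 27
27 = (3,6)_7 → 3² + 6² = 9 + 36 = 45
45 = (6,3)_7 → 6² + 3² = 36 + 9 = 45  — 45 already appeared earlier.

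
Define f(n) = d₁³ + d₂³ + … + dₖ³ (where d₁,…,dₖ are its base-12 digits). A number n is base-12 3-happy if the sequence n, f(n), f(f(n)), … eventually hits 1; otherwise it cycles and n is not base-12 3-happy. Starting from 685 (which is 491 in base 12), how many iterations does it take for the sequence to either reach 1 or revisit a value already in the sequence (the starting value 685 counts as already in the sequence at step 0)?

685 = (4,9,1)_12 → 4³ + 9³ + 1³ = 794
794 = (5,6,2)_12 → 5³ + 6³ + 2³ = 349
349 = (2,5,1)_12 → 2³ + 5³ + 1³ = 134
134 = (11,2)_12 → 11³ + 2³ = 1339
1339 = (9,3,7)_12 → 9³ + 3³ + 7³ = 1099
1099 = (7,7,7)_12 → 7³ + 7³ + 7³ = 1029
1029 = (7,1,9)_12 → 7³ + 1³ + 9³ = 1073
1073 = (7,5,5)_12 → 7³ + 5³ + 5³ = 593
593 = (4,1,5)_12 → 4³ + 1³ + 5³ = 190
190 = (1,3,10)_12 → 1³ + 3³ + 10³ = 1028
1028 = (7,1,8)_12 → 7³ + 1³ + 8³ = 856
856 = (5,11,4)_12 → 5³ + 11³ + 4³ = 1520
1520 = (10,6,8)_12 → 10³ + 6³ + 8³ = 1728
1728 = (1,0,0,0)_12 → 1³ + 0³ + 0³ + 0³ = 1  — reached 1.
That took 14 steps.

14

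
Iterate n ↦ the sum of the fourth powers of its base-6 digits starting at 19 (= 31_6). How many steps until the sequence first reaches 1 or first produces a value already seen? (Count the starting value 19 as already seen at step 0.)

10

19 = (3,1)_6 → 82
82 = (2,1,4)_6 → 273
273 = (1,1,3,3)_6 → 164
164 = (4,3,2)_6 → 353
353 = (1,3,4,5)_6 → 963
963 = (4,2,4,3)_6 → 609
609 = (2,4,5,3)_6 → 978
978 = (4,3,1,0)_6 → 338
338 = (1,3,2,2)_6 → 114
114 = (3,1,0)_6 → 82  — 82 repeats.
That took 10 steps.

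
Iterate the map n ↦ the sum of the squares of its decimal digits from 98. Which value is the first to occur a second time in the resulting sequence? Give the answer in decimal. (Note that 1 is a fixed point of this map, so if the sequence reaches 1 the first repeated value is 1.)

98 → 9² + 8² = 81 + 64 = 145
145 → 1² + 4² + 5² = 1 + 16 + 25 = 42
42 → 4² + 2² = 16 + 4 = 20
20 → 2² + 0² = 4 + 0 = 4
4 → 4² = 16
16 → 1² + 6² = 1 + 36 = 37
37 → 3² + 7² = 9 + 49 = 58
58 → 5² + 8² = 25 + 64 = 89
89 → 8² + 9² = 64 + 81 = 145  — 145 already appeared earlier.

145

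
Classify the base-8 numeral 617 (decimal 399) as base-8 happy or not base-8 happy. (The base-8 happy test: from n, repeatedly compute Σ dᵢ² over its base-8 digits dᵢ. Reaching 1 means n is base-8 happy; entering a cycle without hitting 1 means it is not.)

not base-8 happy

399 = (6,1,7)_8 → 86
86 = (1,2,6)_8 → 41
41 = (5,1)_8 → 26
26 = (3,2)_8 → 13
13 = (1,5)_8 → 26  — 26 already seen; the sequence cycles without reaching 1.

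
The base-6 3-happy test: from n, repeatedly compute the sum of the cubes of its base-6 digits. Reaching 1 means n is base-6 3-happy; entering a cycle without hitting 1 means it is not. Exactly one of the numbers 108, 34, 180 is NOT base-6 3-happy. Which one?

108: 108 → 27 → 91 → 36 → 1  — reaches 1 (base-6 3-happy)
34: 34 → 189 → 153 → 92 → 43 → 3 → 27 → 91 → 36 → 1  — reaches 1 (base-6 3-happy)
180: 180 → 125 → 160 → 136 → 155 → 190 → 190  — repeats 190 (not base-6 3-happy)

180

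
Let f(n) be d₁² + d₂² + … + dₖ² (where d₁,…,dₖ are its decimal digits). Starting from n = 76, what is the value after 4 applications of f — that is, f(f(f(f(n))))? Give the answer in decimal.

76 → 7² + 6² = 85
85 → 8² + 5² = 89
89 → 8² + 9² = 145
145 → 1² + 4² + 5² = 42

42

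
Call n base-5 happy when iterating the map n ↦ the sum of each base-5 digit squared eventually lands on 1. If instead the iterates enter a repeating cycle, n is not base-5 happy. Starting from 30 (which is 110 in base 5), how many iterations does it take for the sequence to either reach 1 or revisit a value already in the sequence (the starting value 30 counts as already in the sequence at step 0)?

5

30 = (1,1,0)_5 → 2
2 = (2)_5 → 4
4 = (4)_5 → 16
16 = (3,1)_5 → 10
10 = (2,0)_5 → 4  — 4 repeats.
That took 5 steps.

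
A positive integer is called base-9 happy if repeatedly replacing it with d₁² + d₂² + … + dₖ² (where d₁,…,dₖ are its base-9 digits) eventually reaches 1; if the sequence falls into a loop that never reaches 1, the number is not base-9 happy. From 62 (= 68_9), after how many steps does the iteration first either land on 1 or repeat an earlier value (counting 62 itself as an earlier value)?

6

62 = (6,8)_9 → 100
100 = (1,2,1)_9 → 6
6 = (6)_9 → 36
36 = (4,0)_9 → 16
16 = (1,7)_9 → 50
50 = (5,5)_9 → 50  — 50 repeats.
That took 6 steps.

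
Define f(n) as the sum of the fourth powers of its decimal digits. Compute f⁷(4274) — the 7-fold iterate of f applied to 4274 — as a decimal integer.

4274 → 4⁴ + 2⁴ + 7⁴ + 4⁴ = 2929
2929 → 2⁴ + 9⁴ + 2⁴ + 9⁴ = 13154
13154 → 1⁴ + 3⁴ + 1⁴ + 5⁴ + 4⁴ = 964
964 → 9⁴ + 6⁴ + 4⁴ = 8113
8113 → 8⁴ + 1⁴ + 1⁴ + 3⁴ = 4179
4179 → 4⁴ + 1⁴ + 7⁴ + 9⁴ = 9219
9219 → 9⁴ + 2⁴ + 1⁴ + 9⁴ = 13139

13139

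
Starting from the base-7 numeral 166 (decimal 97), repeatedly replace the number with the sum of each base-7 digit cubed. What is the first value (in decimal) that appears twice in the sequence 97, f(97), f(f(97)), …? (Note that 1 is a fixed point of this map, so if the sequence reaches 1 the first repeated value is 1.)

97 = (1,6,6)_7 → 1³ + 6³ + 6³ = 433
433 = (1,1,5,6)_7 → 1³ + 1³ + 5³ + 6³ = 343
343 = (1,0,0,0)_7 → 1³ + 0³ + 0³ + 0³ = 1  — reached the fixed point 1.
1 → 1, so 1 is the first repeated value.

1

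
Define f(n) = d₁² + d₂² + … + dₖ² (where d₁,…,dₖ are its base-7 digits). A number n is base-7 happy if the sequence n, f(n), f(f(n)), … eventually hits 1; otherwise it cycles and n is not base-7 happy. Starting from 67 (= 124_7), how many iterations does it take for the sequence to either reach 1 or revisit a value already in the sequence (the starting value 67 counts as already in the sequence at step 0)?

5

67 = (1,2,4)_7 → 21
21 = (3,0)_7 → 9
9 = (1,2)_7 → 5
5 = (5)_7 → 25
25 = (3,4)_7 → 25  — 25 repeats.
That took 5 steps.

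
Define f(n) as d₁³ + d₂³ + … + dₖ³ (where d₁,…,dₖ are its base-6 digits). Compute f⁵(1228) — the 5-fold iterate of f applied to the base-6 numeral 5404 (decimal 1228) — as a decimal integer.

1228 = (5,4,0,4)_6 → 5³ + 4³ + 0³ + 4³ = 253
253 = (1,1,0,1)_6 → 1³ + 1³ + 0³ + 1³ = 3
3 = (3)_6 → 3³ = 27
27 = (4,3)_6 → 4³ + 3³ = 91
91 = (2,3,1)_6 → 2³ + 3³ + 1³ = 36

36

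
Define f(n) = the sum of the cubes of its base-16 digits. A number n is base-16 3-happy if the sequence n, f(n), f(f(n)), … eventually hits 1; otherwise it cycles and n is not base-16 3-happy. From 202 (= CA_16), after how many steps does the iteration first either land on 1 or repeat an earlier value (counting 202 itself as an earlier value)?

15

202 = (12,10)_16 → 2728
2728 = (10,10,8)_16 → 2512
2512 = (9,13,0)_16 → 2926
2926 = (11,6,14)_16 → 4291
4291 = (1,0,12,3)_16 → 1756
1756 = (6,13,12)_16 → 4141
4141 = (1,0,2,13)_16 → 2206
2206 = (8,9,14)_16 → 3985
3985 = (15,9,1)_16 → 4105
4105 = (1,0,0,9)_16 → 730
730 = (2,13,10)_16 → 3205
3205 = (12,8,5)_16 → 2365
2365 = (9,3,13)_16 → 2953
2953 = (11,8,9)_16 → 2572
2572 = (10,0,12)_16 → 2728  — 2728 repeats.
That took 15 steps.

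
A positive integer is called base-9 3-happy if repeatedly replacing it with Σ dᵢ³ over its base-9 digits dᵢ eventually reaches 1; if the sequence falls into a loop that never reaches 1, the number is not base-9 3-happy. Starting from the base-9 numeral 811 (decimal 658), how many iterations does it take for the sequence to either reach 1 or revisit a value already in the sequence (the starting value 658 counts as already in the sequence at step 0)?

4

658 = (8,1,1)_9 → 8³ + 1³ + 1³ = 512 + 1 + 1 = 514
514 = (6,3,1)_9 → 6³ + 3³ + 1³ = 216 + 27 + 1 = 244
244 = (3,0,1)_9 → 3³ + 0³ + 1³ = 27 + 0 + 1 = 28
28 = (3,1)_9 → 3³ + 1³ = 27 + 1 = 28  — 28 repeats.
That took 4 steps.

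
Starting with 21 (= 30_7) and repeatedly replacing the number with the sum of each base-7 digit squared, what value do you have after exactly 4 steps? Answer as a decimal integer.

25

21 = (3,0)_7 → 3² + 0² = 9 + 0 = 9
9 = (1,2)_7 → 1² + 2² = 1 + 4 = 5
5 = (5)_7 → 5² = 25
25 = (3,4)_7 → 3² + 4² = 9 + 16 = 25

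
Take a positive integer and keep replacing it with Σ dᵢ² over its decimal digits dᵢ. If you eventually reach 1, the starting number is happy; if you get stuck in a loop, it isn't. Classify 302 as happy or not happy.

happy

302 → 3² + 0² + 2² = 9 + 0 + 4 = 13
13 → 1² + 3² = 1 + 9 = 10
10 → 1² + 0² = 1 + 0 = 1  — reached 1.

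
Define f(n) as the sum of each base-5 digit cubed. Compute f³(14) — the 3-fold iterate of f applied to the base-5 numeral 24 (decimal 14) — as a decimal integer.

14 = (2,4)_5 → 2³ + 4³ = 8 + 64 = 72
72 = (2,4,2)_5 → 2³ + 4³ + 2³ = 8 + 64 + 8 = 80
80 = (3,1,0)_5 → 3³ + 1³ + 0³ = 27 + 1 + 0 = 28

28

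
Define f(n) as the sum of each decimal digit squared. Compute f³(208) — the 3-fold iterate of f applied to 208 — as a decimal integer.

1

208 → 2² + 0² + 8² = 4 + 0 + 64 = 68
68 → 6² + 8² = 36 + 64 = 100
100 → 1² + 0² + 0² = 1 + 0 + 0 = 1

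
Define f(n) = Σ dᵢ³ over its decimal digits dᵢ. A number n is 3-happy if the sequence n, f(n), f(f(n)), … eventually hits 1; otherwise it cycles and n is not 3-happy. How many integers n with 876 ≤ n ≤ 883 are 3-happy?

876: 876 → 1071 → 345 → 216 → 225 → 141 → 66 → 432 → 99 → 1458 → 702 → 351 → 153 → 153  (repeats 153)
877: 877 → 1198 → 1243 → 100 → 1  (reaches 1)
878: 878 → 1367 → 587 → 980 → 1241 → 74 → 407 → 407  (repeats 407)
879: 879 → 1584 → 702 → 351 → 153 → 153  (repeats 153)
880: 880 → 1024 → 73 → 370 → 370  (repeats 370)
881: 881 → 1025 → 134 → 92 → 737 → 713 → 371 → 371  (repeats 371)
882: 882 → 1032 → 36 → 243 → 99 → 1458 → 702 → 351 → 153 → 153  (repeats 153)
883: 883 → 1051 → 127 → 352 → 160 → 217 → 352  (repeats 352)
3-happy: 877

1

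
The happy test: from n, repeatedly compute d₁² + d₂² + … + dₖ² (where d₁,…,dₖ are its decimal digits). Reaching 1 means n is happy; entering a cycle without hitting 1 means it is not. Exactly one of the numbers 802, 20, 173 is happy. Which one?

802: 802 → 68 → 100 → 1  — reaches 1 (happy)
20: 20 → 4 → 16 → 37 → 58 → 89 → 145 → 42 → 20  — repeats 20 (not happy)
173: 173 → 59 → 106 → 37 → 58 → 89 → 145 → 42 → 20 → 4 → 16 → 37  — repeats 37 (not happy)

802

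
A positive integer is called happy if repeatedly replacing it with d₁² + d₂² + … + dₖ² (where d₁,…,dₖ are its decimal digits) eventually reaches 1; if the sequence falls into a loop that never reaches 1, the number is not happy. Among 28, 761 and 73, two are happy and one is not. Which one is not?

73

28: 28 → 68 → 100 → 1  — reaches 1 (happy)
761: 761 → 86 → 100 → 1  — reaches 1 (happy)
73: 73 → 58 → 89 → 145 → 42 → 20 → 4 → 16 → 37 → 58  — repeats 58 (not happy)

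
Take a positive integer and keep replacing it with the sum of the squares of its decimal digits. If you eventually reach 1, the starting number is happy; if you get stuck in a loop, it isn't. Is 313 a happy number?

313 → 19
19 → 82
82 → 68
68 → 100
100 → 1  — reached 1.

happy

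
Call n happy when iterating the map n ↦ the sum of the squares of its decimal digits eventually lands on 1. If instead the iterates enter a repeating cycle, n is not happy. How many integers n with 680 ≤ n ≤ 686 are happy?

2

680: 680 → 100 → 1  (reaches 1)
681: 681 → 101 → 2 → 4 → 16 → 37 → 58 → 89 → 145 → 42 → 20 → 4  (repeats 4)
682: 682 → 104 → 17 → 50 → 25 → 29 → 85 → 89 → 145 → 42 → 20 → 4 → 16 → 37 → 58 → 89  (repeats 89)
683: 683 → 109 → 82 → 68 → 100 → 1  (reaches 1)
684: 684 → 116 → 38 → 73 → 58 → 89 → 145 → 42 → 20 → 4 → 16 → 37 → 58  (repeats 58)
685: 685 → 125 → 30 → 9 → 81 → 65 → 61 → 37 → 58 → 89 → 145 → 42 → 20 → 4 → 16 → 37  (repeats 37)
686: 686 → 136 → 46 → 52 → 29 → 85 → 89 → 145 → 42 → 20 → 4 → 16 → 37 → 58 → 89  (repeats 89)
happy: 680, 683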